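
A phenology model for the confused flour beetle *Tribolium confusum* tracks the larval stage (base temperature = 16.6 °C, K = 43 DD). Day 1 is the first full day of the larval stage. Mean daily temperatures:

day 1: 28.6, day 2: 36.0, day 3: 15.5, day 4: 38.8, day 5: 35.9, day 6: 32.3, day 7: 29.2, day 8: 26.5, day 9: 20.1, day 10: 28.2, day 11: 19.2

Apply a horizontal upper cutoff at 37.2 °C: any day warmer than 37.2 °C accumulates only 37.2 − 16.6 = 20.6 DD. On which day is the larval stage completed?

Daily DD above 16.6 °C (capped at 20.6): 12.0, 19.4, 0.0, 20.6, 19.3, 15.7, 12.6, 9.9, 3.5, 11.6, 2.6.
Cumulative: 12.0, 31.4, 31.4, 52.0, 71.3, 87.0, 99.6, 109.5, 113.0, 124.6, 127.2.
The total first reaches 43 DD on day 4.

day 4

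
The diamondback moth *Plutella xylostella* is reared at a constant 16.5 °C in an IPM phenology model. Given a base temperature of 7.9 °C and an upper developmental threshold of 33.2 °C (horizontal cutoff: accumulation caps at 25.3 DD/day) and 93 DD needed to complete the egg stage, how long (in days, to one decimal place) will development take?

10.8 days

Daily accumulation = 16.5 − 7.9 = 8.6 DD/day.
Duration = 93 / 8.6 = 10.814 ≈ 10.8 days.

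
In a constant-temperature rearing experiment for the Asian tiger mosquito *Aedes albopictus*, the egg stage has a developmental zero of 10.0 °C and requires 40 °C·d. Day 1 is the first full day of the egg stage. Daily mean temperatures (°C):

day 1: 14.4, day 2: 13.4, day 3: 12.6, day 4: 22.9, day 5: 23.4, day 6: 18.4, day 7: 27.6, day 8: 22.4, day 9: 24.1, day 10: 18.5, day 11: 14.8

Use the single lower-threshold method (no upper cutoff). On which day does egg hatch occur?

Daily DD above 10.0 °C: 4.4, 3.4, 2.6, 12.9, 13.4, 8.4, 17.6, 12.4, 14.1, 8.5, 4.8.
Cumulative: 4.4, 7.8, 10.4, 23.3, 36.7, 45.1, 62.7, 75.1, 89.2, 97.7, 102.5.
The total first reaches 40 DD on day 6.

day 6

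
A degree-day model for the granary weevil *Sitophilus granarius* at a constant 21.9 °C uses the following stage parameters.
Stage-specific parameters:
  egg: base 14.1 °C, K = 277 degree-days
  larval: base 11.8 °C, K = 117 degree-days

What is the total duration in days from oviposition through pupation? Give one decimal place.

47.1 days

egg: 277 / (21.9 − 14.1) = 277 / 7.8 = 35.513 d.
larval: 117 / (21.9 − 11.8) = 117 / 10.1 = 11.584 d.
Sum = 47.097 ≈ 47.1 days.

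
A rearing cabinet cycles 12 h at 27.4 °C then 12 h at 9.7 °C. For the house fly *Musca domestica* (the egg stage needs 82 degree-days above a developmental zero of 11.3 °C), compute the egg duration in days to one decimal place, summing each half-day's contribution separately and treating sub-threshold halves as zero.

Day half: max(0, 27.4 − 11.3) × 0.5 = 16.1 × 0.5 = 8.05 DD.
Night half: max(0, 9.7 − 11.3) × 0.5 = 0.0 × 0.5 = 0.00 DD.
Per 24 h: 8.05 DD/day.
Duration = 82 / 8.05 = 10.186 ≈ 10.2 days.

10.2 days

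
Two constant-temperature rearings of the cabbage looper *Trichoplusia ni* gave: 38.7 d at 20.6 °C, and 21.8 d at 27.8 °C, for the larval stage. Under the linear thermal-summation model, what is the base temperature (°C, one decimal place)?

Equal thermal constants: D₁(T₁ − T_b) = D₂(T₂ − T_b).
38.7·(20.6 − T_b) = 21.8·(27.8 − T_b)
T_b = (38.7·20.6 − 21.8·27.8) / (38.7 − 21.8) = 191.18 / 16.9 = 11.312 °C ≈ 11.3 °C.

11.3 °C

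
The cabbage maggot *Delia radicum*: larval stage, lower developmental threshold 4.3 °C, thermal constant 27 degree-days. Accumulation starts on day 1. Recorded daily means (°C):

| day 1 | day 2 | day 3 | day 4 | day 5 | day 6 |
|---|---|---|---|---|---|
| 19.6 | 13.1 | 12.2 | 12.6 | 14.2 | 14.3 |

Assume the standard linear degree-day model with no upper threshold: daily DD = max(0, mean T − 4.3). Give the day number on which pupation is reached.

day 3

Daily DD above 4.3 °C: 15.3, 8.8, 7.9, 8.3, 9.9, 10.0.
Cumulative: 15.3, 24.1, 32.0, 40.3, 50.2, 60.2.
The total first reaches 27 DD on day 3.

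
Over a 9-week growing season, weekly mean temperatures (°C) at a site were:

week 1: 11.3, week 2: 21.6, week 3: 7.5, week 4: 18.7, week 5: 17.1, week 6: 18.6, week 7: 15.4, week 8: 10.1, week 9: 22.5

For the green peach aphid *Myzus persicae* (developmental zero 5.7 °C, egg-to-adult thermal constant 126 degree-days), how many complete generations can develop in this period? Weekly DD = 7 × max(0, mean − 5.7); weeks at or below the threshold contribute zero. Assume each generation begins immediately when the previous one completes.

Weekly DD (7 × max(0, T̄ − 5.7)): 39.2, 111.3, 12.6, 91.0, 79.8, 90.3, 67.9, 30.8, 117.6.
Season total = 640.5 DD.
Complete generations = ⌊640.5 / 126⌋ = 5.

5 generations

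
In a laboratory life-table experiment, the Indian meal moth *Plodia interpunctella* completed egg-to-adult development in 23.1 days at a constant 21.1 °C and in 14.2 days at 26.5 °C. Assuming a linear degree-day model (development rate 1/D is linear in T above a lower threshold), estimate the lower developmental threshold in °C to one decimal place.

Under the model K = D·(T − T_b), so D₁·(T₁ − T_b) = D₂·(T₂ − T_b).
23.1·(21.1 − T_b) = 14.2·(26.5 − T_b)
T_b = (23.1·21.1 − 14.2·26.5) / (23.1 − 14.2) = 111.11 / 8.9 = 12.484 °C ≈ 12.5 °C.

12.5 °C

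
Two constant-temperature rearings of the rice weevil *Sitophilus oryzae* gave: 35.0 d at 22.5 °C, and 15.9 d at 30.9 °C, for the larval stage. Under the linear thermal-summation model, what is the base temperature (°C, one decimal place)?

Under the model K = D·(T − T_b), so D₁·(T₁ − T_b) = D₂·(T₂ − T_b).
35.0·(22.5 − T_b) = 15.9·(30.9 − T_b)
T_b = (35.0·22.5 − 15.9·30.9) / (35.0 − 15.9) = 296.19 / 19.1 = 15.507 °C ≈ 15.5 °C.

15.5 °C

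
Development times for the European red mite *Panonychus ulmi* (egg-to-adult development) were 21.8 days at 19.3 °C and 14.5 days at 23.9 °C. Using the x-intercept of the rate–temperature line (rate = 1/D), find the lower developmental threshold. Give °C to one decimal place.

10.2 °C

Under the model K = D·(T − T_b), so D₁·(T₁ − T_b) = D₂·(T₂ − T_b).
21.8·(19.3 − T_b) = 14.5·(23.9 − T_b)
T_b = (21.8·19.3 − 14.5·23.9) / (21.8 − 14.5) = 74.19 / 7.3 = 10.163 °C ≈ 10.2 °C.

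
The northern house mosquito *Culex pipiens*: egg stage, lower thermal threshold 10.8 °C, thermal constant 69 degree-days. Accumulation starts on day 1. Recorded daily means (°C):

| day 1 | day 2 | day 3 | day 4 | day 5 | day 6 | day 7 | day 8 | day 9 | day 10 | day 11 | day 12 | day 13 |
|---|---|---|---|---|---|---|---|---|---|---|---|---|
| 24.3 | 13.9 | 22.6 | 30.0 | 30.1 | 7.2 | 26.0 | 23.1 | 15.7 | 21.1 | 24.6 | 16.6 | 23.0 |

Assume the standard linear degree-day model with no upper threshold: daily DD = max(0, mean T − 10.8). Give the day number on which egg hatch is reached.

day 7

Daily DD above 10.8 °C: 13.5, 3.1, 11.8, 19.2, 19.3, 0.0, 15.2, 12.3, 4.9, 10.3, 13.8, 5.8, 12.2.
Cumulative: 13.5, 16.6, 28.4, 47.6, 66.9, 66.9, 82.1, 94.4, 99.3, 109.6, 123.4, 129.2, 141.4.
The total first reaches 69 DD on day 7.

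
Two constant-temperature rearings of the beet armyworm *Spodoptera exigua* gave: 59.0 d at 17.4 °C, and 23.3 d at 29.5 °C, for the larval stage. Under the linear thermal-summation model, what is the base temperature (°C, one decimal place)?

9.5 °C

Equal thermal constants: D₁(T₁ − T_b) = D₂(T₂ − T_b).
59.0·(17.4 − T_b) = 23.3·(29.5 − T_b)
T_b = (59.0·17.4 − 23.3·29.5) / (59.0 − 23.3) = 339.25 / 35.7 = 9.503 °C ≈ 9.5 °C.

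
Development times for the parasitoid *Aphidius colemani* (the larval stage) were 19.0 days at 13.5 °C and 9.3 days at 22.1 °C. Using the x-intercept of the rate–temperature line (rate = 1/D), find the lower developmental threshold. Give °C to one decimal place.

5.3 °C

Linear rate model ⇒ the product D·(T − T_b) is constant across temperatures.
19.0·(13.5 − T_b) = 9.3·(22.1 − T_b)
T_b = (19.0·13.5 − 9.3·22.1) / (19.0 − 9.3) = 50.97 / 9.7 = 5.255 °C ≈ 5.3 °C.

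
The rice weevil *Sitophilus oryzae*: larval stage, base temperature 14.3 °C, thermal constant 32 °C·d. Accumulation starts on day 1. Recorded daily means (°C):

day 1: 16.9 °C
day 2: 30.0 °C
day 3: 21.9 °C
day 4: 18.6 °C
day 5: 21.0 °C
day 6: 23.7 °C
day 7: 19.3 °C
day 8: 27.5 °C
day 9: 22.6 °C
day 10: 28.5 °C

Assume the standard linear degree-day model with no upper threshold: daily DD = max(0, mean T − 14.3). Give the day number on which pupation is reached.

Daily DD above 14.3 °C: 2.6, 15.7, 7.6, 4.3, 6.7, 9.4, 5.0, 13.2, 8.3, 14.2.
Cumulative: 2.6, 18.3, 25.9, 30.2, 36.9, 46.3, 51.3, 64.5, 72.8, 87.0.
The total first reaches 32 DD on day 5.

day 5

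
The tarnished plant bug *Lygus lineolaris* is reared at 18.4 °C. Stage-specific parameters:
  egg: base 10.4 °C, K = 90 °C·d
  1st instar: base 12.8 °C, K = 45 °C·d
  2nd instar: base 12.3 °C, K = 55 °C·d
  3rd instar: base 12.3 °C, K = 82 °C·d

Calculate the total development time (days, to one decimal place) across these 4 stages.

41.7 days

egg: 90 / (18.4 − 10.4) = 90 / 8.0 = 11.250 d.
1st instar: 45 / (18.4 − 12.8) = 45 / 5.6 = 8.036 d.
2nd instar: 55 / (18.4 − 12.3) = 55 / 6.1 = 9.016 d.
3rd instar: 82 / (18.4 − 12.3) = 82 / 6.1 = 13.443 d.
Sum = 41.745 ≈ 41.7 days.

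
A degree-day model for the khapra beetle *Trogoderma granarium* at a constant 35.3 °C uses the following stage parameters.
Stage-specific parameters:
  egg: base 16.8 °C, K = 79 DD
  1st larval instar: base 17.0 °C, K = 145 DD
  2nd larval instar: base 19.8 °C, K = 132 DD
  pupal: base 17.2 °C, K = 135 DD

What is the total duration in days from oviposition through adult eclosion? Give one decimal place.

egg: 79 / (35.3 − 16.8) = 79 / 18.5 = 4.270 d.
1st larval instar: 145 / (35.3 − 17.0) = 145 / 18.3 = 7.923 d.
2nd larval instar: 132 / (35.3 − 19.8) = 132 / 15.5 = 8.516 d.
pupal: 135 / (35.3 − 17.2) = 135 / 18.1 = 7.459 d.
Sum = 28.168 ≈ 28.2 days.

28.2 days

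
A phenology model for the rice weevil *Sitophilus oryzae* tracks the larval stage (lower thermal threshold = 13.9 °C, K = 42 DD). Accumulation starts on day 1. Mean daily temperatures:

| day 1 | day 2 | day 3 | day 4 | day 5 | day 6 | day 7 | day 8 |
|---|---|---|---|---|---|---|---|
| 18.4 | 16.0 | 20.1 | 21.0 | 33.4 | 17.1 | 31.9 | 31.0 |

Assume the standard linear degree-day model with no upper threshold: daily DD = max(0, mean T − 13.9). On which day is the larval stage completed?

Daily DD above 13.9 °C: 4.5, 2.1, 6.2, 7.1, 19.5, 3.2, 18.0, 17.1.
Cumulative: 4.5, 6.6, 12.8, 19.9, 39.4, 42.6, 60.6, 77.7.
The total first reaches 42 DD on day 6.

day 6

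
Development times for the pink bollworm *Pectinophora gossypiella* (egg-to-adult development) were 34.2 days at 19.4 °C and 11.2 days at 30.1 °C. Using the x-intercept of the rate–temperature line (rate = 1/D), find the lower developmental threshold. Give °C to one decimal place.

14.2 °C

Under the model K = D·(T − T_b), so D₁·(T₁ − T_b) = D₂·(T₂ − T_b).
34.2·(19.4 − T_b) = 11.2·(30.1 − T_b)
T_b = (34.2·19.4 − 11.2·30.1) / (34.2 − 11.2) = 326.36 / 23.0 = 14.190 °C ≈ 14.2 °C.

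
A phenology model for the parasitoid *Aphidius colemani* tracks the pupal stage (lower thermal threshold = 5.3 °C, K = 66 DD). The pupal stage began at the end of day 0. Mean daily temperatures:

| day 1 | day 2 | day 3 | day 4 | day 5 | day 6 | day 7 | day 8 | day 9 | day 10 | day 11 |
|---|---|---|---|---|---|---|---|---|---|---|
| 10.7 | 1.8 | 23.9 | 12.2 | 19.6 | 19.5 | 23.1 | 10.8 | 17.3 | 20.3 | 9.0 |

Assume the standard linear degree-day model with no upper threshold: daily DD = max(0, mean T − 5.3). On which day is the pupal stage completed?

day 7

Daily DD above 5.3 °C: 5.4, 0.0, 18.6, 6.9, 14.3, 14.2, 17.8, 5.5, 12.0, 15.0, 3.7.
Cumulative: 5.4, 5.4, 24.0, 30.9, 45.2, 59.4, 77.2, 82.7, 94.7, 109.7, 113.4.
The total first reaches 66 DD on day 7.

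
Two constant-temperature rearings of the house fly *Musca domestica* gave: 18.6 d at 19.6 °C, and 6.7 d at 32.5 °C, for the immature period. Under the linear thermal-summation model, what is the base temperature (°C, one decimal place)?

12.3 °C

Under the model K = D·(T − T_b), so D₁·(T₁ − T_b) = D₂·(T₂ − T_b).
18.6·(19.6 − T_b) = 6.7·(32.5 − T_b)
T_b = (18.6·19.6 − 6.7·32.5) / (18.6 − 6.7) = 146.81 / 11.9 = 12.337 °C ≈ 12.3 °C.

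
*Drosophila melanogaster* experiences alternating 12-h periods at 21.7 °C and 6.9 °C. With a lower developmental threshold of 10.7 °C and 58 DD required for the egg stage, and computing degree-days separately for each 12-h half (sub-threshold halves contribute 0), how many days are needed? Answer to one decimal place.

10.5 days

Day half: max(0, 21.7 − 10.7) × 0.5 = 11.0 × 0.5 = 5.50 DD.
Night half: max(0, 6.9 − 10.7) × 0.5 = 0.0 × 0.5 = 0.00 DD.
Per 24 h: 5.50 DD/day.
Duration = 58 / 5.50 = 10.545 ≈ 10.5 days.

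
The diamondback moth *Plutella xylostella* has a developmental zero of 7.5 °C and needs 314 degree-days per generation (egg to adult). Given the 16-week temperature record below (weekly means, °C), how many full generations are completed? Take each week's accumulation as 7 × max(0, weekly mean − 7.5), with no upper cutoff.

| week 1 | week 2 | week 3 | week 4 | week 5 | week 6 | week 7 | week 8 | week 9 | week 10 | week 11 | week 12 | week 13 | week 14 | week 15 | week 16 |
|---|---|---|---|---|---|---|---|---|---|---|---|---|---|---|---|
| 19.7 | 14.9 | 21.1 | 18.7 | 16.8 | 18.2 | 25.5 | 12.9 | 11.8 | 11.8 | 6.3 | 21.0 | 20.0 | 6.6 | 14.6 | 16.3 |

3 generations

Weekly DD (7 × max(0, T̄ − 7.5)): 85.4, 51.8, 95.2, 78.4, 65.1, 74.9, 126.0, 37.8, 30.1, 30.1, 0.0, 94.5, 87.5, 0.0, 49.7, 61.6.
Season total = 968.1 DD.
Complete generations = ⌊968.1 / 314⌋ = 3.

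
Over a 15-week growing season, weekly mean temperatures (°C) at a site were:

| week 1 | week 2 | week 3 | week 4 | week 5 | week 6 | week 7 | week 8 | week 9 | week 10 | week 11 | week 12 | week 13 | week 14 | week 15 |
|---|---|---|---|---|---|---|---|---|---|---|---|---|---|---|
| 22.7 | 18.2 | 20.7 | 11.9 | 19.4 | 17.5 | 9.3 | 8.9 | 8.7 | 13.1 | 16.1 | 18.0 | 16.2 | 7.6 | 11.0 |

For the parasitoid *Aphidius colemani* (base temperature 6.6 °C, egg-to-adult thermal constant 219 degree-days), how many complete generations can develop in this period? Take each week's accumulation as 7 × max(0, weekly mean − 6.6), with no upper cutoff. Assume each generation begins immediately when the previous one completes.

3 generations

Weekly DD (7 × max(0, T̄ − 6.6)): 112.7, 81.2, 98.7, 37.1, 89.6, 76.3, 18.9, 16.1, 14.7, 45.5, 66.5, 79.8, 67.2, 7.0, 30.8.
Season total = 842.1 DD.
Complete generations = ⌊842.1 / 219⌋ = 3.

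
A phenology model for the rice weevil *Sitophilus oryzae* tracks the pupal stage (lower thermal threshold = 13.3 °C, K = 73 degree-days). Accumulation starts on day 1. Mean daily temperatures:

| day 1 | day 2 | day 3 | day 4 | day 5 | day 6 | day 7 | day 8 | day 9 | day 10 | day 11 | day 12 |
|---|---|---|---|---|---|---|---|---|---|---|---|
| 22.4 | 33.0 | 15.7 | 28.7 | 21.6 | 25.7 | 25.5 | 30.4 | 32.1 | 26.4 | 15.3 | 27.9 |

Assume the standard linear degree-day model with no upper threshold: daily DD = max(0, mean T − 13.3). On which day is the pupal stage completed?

day 7

Daily DD above 13.3 °C: 9.1, 19.7, 2.4, 15.4, 8.3, 12.4, 12.2, 17.1, 18.8, 13.1, 2.0, 14.6.
Cumulative: 9.1, 28.8, 31.2, 46.6, 54.9, 67.3, 79.5, 96.6, 115.4, 128.5, 130.5, 145.1.
The total first reaches 73 DD on day 7.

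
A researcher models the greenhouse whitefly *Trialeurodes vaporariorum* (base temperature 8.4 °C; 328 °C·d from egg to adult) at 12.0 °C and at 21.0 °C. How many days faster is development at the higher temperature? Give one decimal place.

At 12.0 °C: 328 / (12.0 − 8.4) = 328 / 3.6 = 91.111 d.
At 21.0 °C: 328 / (21.0 − 8.4) = 328 / 12.6 = 26.032 d.
Difference = |91.111 − 26.032| = 65.079 ≈ 65.1 days.

65.1 days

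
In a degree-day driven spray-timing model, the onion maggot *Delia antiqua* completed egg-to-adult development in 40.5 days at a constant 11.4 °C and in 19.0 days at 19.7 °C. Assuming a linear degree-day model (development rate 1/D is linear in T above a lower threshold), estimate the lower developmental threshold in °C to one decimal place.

Linear rate model ⇒ the product D·(T − T_b) is constant across temperatures.
40.5·(11.4 − T_b) = 19.0·(19.7 − T_b)
T_b = (40.5·11.4 − 19.0·19.7) / (40.5 − 19.0) = 87.40 / 21.5 = 4.065 °C ≈ 4.1 °C.

4.1 °C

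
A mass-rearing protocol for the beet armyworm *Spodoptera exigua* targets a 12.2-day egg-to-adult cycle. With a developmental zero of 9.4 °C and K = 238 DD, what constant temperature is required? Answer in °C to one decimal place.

28.9 °C

Required daily accumulation = 238 / 12.2 = 19.508 DD/day.
T = T_base + 19.508 = 9.4 + 19.508 = 28.908 ≈ 28.9 °C.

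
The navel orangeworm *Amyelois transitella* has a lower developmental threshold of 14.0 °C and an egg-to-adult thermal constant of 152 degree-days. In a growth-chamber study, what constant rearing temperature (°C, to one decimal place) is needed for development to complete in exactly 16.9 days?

23.0 °C

Required daily accumulation = 152 / 16.9 = 8.994 DD/day.
T = T_base + 8.994 = 14.0 + 8.994 = 22.994 ≈ 23.0 °C.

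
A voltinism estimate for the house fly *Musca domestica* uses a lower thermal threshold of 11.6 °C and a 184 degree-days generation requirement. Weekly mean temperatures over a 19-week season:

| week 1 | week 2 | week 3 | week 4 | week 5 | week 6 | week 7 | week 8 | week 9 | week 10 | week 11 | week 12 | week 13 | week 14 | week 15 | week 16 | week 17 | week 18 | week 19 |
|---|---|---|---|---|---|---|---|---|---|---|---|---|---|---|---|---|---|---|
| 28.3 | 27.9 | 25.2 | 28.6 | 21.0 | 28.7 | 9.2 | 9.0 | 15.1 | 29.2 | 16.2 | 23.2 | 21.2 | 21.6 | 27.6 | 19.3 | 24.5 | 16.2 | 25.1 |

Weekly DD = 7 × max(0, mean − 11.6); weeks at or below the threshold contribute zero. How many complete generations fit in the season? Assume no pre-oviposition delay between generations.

Weekly DD (7 × max(0, T̄ − 11.6)): 116.9, 114.1, 95.2, 119.0, 65.8, 119.7, 0.0, 0.0, 24.5, 123.2, 32.2, 81.2, 67.2, 70.0, 112.0, 53.9, 90.3, 32.2, 94.5.
Season total = 1411.9 DD.
Complete generations = ⌊1411.9 / 184⌋ = 7.

7 generations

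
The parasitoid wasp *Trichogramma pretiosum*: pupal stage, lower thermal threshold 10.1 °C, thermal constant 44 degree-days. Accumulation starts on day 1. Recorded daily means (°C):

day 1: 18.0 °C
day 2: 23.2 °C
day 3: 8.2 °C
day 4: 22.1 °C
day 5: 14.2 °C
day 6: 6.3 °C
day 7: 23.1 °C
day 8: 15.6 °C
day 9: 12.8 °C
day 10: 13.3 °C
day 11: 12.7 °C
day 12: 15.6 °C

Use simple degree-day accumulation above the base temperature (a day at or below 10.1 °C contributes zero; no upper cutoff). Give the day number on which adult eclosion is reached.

Daily DD above 10.1 °C: 7.9, 13.1, 0.0, 12.0, 4.1, 0.0, 13.0, 5.5, 2.7, 3.2, 2.6, 5.5.
Cumulative: 7.9, 21.0, 21.0, 33.0, 37.1, 37.1, 50.1, 55.6, 58.3, 61.5, 64.1, 69.6.
The total first reaches 44 DD on day 7.

day 7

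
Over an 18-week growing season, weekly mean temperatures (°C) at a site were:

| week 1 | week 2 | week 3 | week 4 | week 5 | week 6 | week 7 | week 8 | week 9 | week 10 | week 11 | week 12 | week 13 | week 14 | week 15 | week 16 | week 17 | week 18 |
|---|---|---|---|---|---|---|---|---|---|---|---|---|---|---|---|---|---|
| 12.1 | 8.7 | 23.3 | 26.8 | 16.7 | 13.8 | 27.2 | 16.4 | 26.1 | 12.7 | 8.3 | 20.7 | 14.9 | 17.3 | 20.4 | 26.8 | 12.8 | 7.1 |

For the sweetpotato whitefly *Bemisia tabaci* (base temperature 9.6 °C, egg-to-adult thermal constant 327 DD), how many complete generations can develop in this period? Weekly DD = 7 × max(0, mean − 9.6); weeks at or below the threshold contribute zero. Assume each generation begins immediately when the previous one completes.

3 generations

Weekly DD (7 × max(0, T̄ − 9.6)): 17.5, 0.0, 95.9, 120.4, 49.7, 29.4, 123.2, 47.6, 115.5, 21.7, 0.0, 77.7, 37.1, 53.9, 75.6, 120.4, 22.4, 0.0.
Season total = 1008.0 DD.
Complete generations = ⌊1008.0 / 327⌋ = 3.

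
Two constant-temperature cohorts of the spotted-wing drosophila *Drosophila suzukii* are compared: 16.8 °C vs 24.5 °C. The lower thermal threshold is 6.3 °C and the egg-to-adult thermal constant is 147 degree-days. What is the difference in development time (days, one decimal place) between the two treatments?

5.9 days

At 16.8 °C: 147 / (16.8 − 6.3) = 147 / 10.5 = 14.000 d.
At 24.5 °C: 147 / (24.5 − 6.3) = 147 / 18.2 = 8.077 d.
Difference = |14.000 − 8.077| = 5.923 ≈ 5.9 days.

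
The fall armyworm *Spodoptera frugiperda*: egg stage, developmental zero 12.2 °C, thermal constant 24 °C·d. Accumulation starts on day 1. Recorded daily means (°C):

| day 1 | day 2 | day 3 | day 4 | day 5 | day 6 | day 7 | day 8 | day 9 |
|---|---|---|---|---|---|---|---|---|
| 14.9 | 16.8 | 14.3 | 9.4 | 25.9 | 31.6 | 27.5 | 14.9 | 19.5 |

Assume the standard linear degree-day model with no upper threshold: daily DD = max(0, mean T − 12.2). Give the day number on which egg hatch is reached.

Daily DD above 12.2 °C: 2.7, 4.6, 2.1, 0.0, 13.7, 19.4, 15.3, 2.7, 7.3.
Cumulative: 2.7, 7.3, 9.4, 9.4, 23.1, 42.5, 57.8, 60.5, 67.8.
The total first reaches 24 DD on day 6.

day 6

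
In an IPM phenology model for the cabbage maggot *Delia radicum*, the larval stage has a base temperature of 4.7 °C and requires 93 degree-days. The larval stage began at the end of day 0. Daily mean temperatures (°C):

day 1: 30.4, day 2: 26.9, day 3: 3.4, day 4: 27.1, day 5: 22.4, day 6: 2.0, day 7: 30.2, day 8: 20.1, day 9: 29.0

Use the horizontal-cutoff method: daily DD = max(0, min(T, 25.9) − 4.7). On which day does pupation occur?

day 7

Daily DD above 4.7 °C (capped at 21.2): 21.2, 21.2, 0.0, 21.2, 17.7, 0.0, 21.2, 15.4, 21.2.
Cumulative: 21.2, 42.4, 42.4, 63.6, 81.3, 81.3, 102.5, 117.9, 139.1.
The total first reaches 93 DD on day 7.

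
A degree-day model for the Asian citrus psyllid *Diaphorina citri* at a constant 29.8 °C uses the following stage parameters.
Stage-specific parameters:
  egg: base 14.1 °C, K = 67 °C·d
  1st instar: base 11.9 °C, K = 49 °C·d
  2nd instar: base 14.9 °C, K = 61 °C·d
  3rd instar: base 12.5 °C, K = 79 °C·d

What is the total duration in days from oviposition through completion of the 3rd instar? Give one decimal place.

15.7 days

egg: 67 / (29.8 − 14.1) = 67 / 15.7 = 4.268 d.
1st instar: 49 / (29.8 − 11.9) = 49 / 17.9 = 2.737 d.
2nd instar: 61 / (29.8 − 14.9) = 61 / 14.9 = 4.094 d.
3rd instar: 79 / (29.8 − 12.5) = 79 / 17.3 = 4.566 d.
Sum = 15.665 ≈ 15.7 days.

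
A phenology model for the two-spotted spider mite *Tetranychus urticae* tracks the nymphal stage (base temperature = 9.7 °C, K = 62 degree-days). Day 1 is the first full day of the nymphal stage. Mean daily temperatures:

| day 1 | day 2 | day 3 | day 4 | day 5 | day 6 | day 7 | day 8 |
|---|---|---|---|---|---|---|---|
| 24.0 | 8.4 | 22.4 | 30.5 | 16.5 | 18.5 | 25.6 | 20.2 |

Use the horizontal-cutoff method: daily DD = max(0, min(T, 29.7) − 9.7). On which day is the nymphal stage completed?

Daily DD above 9.7 °C (capped at 20.0): 14.3, 0.0, 12.7, 20.0, 6.8, 8.8, 15.9, 10.5.
Cumulative: 14.3, 14.3, 27.0, 47.0, 53.8, 62.6, 78.5, 89.0.
The total first reaches 62 DD on day 6.

day 6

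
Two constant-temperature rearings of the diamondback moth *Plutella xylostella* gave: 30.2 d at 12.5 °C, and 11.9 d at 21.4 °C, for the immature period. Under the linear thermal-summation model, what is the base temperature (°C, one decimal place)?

Equal thermal constants: D₁(T₁ − T_b) = D₂(T₂ − T_b).
30.2·(12.5 − T_b) = 11.9·(21.4 − T_b)
T_b = (30.2·12.5 − 11.9·21.4) / (30.2 − 11.9) = 122.84 / 18.3 = 6.713 °C ≈ 6.7 °C.

6.7 °C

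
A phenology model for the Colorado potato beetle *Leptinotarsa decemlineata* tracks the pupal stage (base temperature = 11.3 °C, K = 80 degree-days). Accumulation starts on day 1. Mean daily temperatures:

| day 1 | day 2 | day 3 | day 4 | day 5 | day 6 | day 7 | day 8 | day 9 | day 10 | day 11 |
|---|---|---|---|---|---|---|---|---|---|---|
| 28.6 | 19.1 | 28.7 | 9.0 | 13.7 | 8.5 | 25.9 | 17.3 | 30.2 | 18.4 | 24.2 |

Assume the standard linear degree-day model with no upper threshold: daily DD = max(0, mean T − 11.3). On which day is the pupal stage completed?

Daily DD above 11.3 °C: 17.3, 7.8, 17.4, 0.0, 2.4, 0.0, 14.6, 6.0, 18.9, 7.1, 12.9.
Cumulative: 17.3, 25.1, 42.5, 42.5, 44.9, 44.9, 59.5, 65.5, 84.4, 91.5, 104.4.
The total first reaches 80 DD on day 9.

day 9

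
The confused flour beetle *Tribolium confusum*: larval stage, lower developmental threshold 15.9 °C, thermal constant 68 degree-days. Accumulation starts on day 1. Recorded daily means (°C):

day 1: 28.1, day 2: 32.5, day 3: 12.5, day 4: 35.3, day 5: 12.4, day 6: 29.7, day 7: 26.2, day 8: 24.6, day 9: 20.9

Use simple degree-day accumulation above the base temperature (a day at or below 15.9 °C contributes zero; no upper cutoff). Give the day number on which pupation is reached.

Daily DD above 15.9 °C: 12.2, 16.6, 0.0, 19.4, 0.0, 13.8, 10.3, 8.7, 5.0.
Cumulative: 12.2, 28.8, 28.8, 48.2, 48.2, 62.0, 72.3, 81.0, 86.0.
The total first reaches 68 DD on day 7.

day 7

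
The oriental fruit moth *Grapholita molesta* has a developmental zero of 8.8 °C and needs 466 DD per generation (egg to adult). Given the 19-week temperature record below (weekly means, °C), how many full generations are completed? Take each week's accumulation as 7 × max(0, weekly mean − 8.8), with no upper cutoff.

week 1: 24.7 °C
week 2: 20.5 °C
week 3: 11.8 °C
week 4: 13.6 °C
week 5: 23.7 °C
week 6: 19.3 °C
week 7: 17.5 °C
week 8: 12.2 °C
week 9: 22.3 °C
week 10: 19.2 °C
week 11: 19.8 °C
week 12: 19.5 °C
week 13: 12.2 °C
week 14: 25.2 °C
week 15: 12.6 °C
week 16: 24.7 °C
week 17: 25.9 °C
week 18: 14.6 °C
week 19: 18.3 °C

2 generations

Weekly DD (7 × max(0, T̄ − 8.8)): 111.3, 81.9, 21.0, 33.6, 104.3, 73.5, 60.9, 23.8, 94.5, 72.8, 77.0, 74.9, 23.8, 114.8, 26.6, 111.3, 119.7, 40.6, 66.5.
Season total = 1332.8 DD.
Complete generations = ⌊1332.8 / 466⌋ = 2.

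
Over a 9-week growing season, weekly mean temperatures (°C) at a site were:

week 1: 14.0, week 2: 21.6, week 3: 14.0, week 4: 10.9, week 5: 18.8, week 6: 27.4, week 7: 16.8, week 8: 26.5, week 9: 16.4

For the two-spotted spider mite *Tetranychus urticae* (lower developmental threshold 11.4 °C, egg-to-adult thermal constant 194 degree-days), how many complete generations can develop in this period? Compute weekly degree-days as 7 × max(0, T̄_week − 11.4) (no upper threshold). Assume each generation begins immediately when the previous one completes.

Weekly DD (7 × max(0, T̄ − 11.4)): 18.2, 71.4, 18.2, 0.0, 51.8, 112.0, 37.8, 105.7, 35.0.
Season total = 450.1 DD.
Complete generations = ⌊450.1 / 194⌋ = 2.

2 generations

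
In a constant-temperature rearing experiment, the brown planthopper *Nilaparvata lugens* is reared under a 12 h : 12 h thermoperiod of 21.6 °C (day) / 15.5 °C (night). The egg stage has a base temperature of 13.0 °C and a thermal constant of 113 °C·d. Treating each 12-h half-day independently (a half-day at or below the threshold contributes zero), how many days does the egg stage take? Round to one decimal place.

Day half: max(0, 21.6 − 13.0) × 0.5 = 8.6 × 0.5 = 4.30 DD.
Night half: max(0, 15.5 − 13.0) × 0.5 = 2.5 × 0.5 = 1.25 DD.
Per 24 h: 5.55 DD/day.
Duration = 113 / 5.55 = 20.360 ≈ 20.4 days.

20.4 days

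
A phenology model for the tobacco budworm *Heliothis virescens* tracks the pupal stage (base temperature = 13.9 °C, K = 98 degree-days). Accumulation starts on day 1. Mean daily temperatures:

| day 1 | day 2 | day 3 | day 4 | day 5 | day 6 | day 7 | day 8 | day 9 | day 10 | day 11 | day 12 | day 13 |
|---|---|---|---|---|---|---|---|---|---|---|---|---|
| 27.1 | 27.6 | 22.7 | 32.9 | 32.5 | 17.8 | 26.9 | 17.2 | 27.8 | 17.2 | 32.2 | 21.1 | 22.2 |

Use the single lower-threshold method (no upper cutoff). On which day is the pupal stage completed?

day 9

Daily DD above 13.9 °C: 13.2, 13.7, 8.8, 19.0, 18.6, 3.9, 13.0, 3.3, 13.9, 3.3, 18.3, 7.2, 8.3.
Cumulative: 13.2, 26.9, 35.7, 54.7, 73.3, 77.2, 90.2, 93.5, 107.4, 110.7, 129.0, 136.2, 144.5.
The total first reaches 98 DD on day 9.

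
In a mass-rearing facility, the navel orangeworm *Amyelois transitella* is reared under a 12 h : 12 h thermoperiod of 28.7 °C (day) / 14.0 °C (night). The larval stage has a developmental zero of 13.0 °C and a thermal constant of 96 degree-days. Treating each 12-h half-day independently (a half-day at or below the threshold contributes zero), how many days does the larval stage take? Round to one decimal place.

Day half: max(0, 28.7 − 13.0) × 0.5 = 15.7 × 0.5 = 7.85 DD.
Night half: max(0, 14.0 − 13.0) × 0.5 = 1.0 × 0.5 = 0.50 DD.
Per 24 h: 8.35 DD/day.
Duration = 96 / 8.35 = 11.497 ≈ 11.5 days.

11.5 days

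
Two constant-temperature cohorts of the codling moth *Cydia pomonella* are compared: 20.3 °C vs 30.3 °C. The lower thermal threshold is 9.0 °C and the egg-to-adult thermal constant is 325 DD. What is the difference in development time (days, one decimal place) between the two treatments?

13.5 days

At 20.3 °C: 325 / (20.3 − 9.0) = 325 / 11.3 = 28.761 d.
At 30.3 °C: 325 / (30.3 − 9.0) = 325 / 21.3 = 15.258 d.
Difference = |28.761 − 15.258| = 13.503 ≈ 13.5 days.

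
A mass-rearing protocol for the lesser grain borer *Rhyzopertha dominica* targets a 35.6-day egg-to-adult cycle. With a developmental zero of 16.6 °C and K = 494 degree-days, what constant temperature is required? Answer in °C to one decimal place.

Required daily accumulation = 494 / 35.6 = 13.876 DD/day.
T = T_base + 13.876 = 16.6 + 13.876 = 30.476 ≈ 30.5 °C.

30.5 °C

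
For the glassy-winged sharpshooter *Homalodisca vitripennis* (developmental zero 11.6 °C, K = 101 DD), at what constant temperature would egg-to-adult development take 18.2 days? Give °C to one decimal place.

Required daily accumulation = 101 / 18.2 = 5.549 DD/day.
T = T_base + 5.549 = 11.6 + 5.549 = 17.149 ≈ 17.1 °C.

17.1 °C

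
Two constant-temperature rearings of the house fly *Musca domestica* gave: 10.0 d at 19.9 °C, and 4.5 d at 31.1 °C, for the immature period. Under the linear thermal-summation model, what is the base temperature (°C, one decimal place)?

10.7 °C

Equal thermal constants: D₁(T₁ − T_b) = D₂(T₂ − T_b).
10.0·(19.9 − T_b) = 4.5·(31.1 − T_b)
T_b = (10.0·19.9 − 4.5·31.1) / (10.0 − 4.5) = 59.05 / 5.5 = 10.736 °C ≈ 10.7 °C.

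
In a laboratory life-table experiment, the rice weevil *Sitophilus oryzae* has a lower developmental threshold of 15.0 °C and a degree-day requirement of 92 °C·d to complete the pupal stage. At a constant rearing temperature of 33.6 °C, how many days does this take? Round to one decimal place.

4.9 days

Daily accumulation = 33.6 − 15.0 = 18.6 DD/day.
Duration = 92 / 18.6 = 4.946 ≈ 4.9 days.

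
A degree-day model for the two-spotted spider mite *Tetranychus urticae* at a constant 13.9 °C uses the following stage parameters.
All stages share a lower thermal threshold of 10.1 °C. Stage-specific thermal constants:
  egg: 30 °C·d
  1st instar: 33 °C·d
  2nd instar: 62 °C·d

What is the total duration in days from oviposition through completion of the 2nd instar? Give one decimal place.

Daily accumulation at 13.9 °C = 13.9 − 10.1 = 3.8 DD/day.
Total K = 30 + 33 + 62 = 125 DD.
Total duration = 125 / 3.8 = 32.895 ≈ 32.9 days.

32.9 days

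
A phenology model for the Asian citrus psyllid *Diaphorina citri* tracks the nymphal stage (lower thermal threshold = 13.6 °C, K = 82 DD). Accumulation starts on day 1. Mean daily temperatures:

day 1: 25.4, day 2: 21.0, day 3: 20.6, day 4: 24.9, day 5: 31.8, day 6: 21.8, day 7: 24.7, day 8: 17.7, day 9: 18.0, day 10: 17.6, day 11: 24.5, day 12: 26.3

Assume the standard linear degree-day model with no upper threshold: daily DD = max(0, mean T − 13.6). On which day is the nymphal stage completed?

day 9

Daily DD above 13.6 °C: 11.8, 7.4, 7.0, 11.3, 18.2, 8.2, 11.1, 4.1, 4.4, 4.0, 10.9, 12.7.
Cumulative: 11.8, 19.2, 26.2, 37.5, 55.7, 63.9, 75.0, 79.1, 83.5, 87.5, 98.4, 111.1.
The total first reaches 82 DD on day 9.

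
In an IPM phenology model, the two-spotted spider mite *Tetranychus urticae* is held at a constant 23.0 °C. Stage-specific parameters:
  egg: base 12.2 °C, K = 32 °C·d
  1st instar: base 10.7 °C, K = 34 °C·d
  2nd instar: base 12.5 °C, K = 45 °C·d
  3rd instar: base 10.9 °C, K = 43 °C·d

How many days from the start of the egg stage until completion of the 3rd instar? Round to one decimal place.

13.6 days

egg: 32 / (23.0 − 12.2) = 32 / 10.8 = 2.963 d.
1st instar: 34 / (23.0 − 10.7) = 34 / 12.3 = 2.764 d.
2nd instar: 45 / (23.0 − 12.5) = 45 / 10.5 = 4.286 d.
3rd instar: 43 / (23.0 − 10.9) = 43 / 12.1 = 3.554 d.
Sum = 13.567 ≈ 13.6 days.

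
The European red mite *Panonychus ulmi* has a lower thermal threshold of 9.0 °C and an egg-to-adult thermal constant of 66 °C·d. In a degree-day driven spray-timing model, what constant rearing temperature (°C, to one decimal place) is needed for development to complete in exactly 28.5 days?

11.3 °C

Required daily accumulation = 66 / 28.5 = 2.316 DD/day.
T = T_base + 2.316 = 9.0 + 2.316 = 11.316 ≈ 11.3 °C.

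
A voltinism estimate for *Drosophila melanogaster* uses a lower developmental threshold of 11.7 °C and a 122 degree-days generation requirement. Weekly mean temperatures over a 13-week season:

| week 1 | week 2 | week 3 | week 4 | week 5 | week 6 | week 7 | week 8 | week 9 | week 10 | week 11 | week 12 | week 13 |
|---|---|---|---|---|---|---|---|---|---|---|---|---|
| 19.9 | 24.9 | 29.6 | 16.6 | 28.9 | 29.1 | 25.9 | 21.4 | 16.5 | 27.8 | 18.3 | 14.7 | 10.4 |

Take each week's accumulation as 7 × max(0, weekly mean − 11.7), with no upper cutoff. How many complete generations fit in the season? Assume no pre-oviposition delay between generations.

Weekly DD (7 × max(0, T̄ − 11.7)): 57.4, 92.4, 125.3, 34.3, 120.4, 121.8, 99.4, 67.9, 33.6, 112.7, 46.2, 21.0, 0.0.
Season total = 932.4 DD.
Complete generations = ⌊932.4 / 122⌋ = 7.

7 generations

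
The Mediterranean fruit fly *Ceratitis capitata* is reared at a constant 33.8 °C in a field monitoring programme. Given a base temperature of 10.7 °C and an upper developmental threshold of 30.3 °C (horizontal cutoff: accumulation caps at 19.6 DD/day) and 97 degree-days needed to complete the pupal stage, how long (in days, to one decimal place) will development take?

Temperature 33.8 °C exceeds the upper threshold, so daily accumulation caps at 30.3 − 10.7 = 19.6 DD/day.
Duration = 97 / 19.6 = 4.949 ≈ 4.9 days.

4.9 days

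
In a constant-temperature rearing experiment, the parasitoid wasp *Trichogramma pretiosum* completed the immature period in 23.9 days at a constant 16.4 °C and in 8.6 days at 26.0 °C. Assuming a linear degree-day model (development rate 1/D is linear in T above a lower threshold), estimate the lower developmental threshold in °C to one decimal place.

11.0 °C

Equal thermal constants: D₁(T₁ − T_b) = D₂(T₂ − T_b).
23.9·(16.4 − T_b) = 8.6·(26.0 − T_b)
T_b = (23.9·16.4 − 8.6·26.0) / (23.9 − 8.6) = 168.36 / 15.3 = 11.004 °C ≈ 11.0 °C.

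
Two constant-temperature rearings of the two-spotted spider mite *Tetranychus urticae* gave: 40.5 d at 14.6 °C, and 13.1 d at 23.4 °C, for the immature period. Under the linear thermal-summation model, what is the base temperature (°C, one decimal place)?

Under the model K = D·(T − T_b), so D₁·(T₁ − T_b) = D₂·(T₂ − T_b).
40.5·(14.6 − T_b) = 13.1·(23.4 − T_b)
T_b = (40.5·14.6 − 13.1·23.4) / (40.5 − 13.1) = 284.76 / 27.4 = 10.393 °C ≈ 10.4 °C.

10.4 °C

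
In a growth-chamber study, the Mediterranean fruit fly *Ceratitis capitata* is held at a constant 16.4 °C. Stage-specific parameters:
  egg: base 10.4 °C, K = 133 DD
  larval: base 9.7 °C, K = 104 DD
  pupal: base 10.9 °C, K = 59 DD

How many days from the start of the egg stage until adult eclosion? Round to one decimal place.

egg: 133 / (16.4 − 10.4) = 133 / 6.0 = 22.167 d.
larval: 104 / (16.4 − 9.7) = 104 / 6.7 = 15.522 d.
pupal: 59 / (16.4 − 10.9) = 59 / 5.5 = 10.727 d.
Sum = 48.416 ≈ 48.4 days.

48.4 days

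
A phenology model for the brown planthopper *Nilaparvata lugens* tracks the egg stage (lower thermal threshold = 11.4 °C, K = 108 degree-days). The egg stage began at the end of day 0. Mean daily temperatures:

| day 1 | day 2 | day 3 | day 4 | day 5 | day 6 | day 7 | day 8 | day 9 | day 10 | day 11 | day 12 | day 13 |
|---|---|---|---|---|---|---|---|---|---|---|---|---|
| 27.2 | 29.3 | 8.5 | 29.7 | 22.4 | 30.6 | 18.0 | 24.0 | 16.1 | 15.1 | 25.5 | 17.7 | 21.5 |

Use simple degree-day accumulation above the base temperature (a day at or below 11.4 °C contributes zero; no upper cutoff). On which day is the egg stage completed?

Daily DD above 11.4 °C: 15.8, 17.9, 0.0, 18.3, 11.0, 19.2, 6.6, 12.6, 4.7, 3.7, 14.1, 6.3, 10.1.
Cumulative: 15.8, 33.7, 33.7, 52.0, 63.0, 82.2, 88.8, 101.4, 106.1, 109.8, 123.9, 130.2, 140.3.
The total first reaches 108 DD on day 10.

day 10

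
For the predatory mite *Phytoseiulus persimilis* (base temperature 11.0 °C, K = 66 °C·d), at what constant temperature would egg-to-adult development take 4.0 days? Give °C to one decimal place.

27.5 °C

Required daily accumulation = 66 / 4.0 = 16.500 DD/day.
T = T_base + 16.500 = 11.0 + 16.500 = 27.500 ≈ 27.5 °C.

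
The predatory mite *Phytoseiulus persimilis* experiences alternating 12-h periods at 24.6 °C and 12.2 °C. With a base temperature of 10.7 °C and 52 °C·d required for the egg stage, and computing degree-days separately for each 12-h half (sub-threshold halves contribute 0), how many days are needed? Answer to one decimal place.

Day half: max(0, 24.6 − 10.7) × 0.5 = 13.9 × 0.5 = 6.95 DD.
Night half: max(0, 12.2 − 10.7) × 0.5 = 1.5 × 0.5 = 0.75 DD.
Per 24 h: 7.70 DD/day.
Duration = 52 / 7.70 = 6.753 ≈ 6.8 days.

6.8 days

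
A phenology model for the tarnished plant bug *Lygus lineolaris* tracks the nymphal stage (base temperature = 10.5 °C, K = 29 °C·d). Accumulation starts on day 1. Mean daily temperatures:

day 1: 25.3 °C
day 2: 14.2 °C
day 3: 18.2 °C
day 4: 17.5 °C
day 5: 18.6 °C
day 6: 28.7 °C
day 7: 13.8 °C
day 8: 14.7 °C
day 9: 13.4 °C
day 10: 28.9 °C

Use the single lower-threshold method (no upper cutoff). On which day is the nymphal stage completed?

Daily DD above 10.5 °C: 14.8, 3.7, 7.7, 7.0, 8.1, 18.2, 3.3, 4.2, 2.9, 18.4.
Cumulative: 14.8, 18.5, 26.2, 33.2, 41.3, 59.5, 62.8, 67.0, 69.9, 88.3.
The total first reaches 29 DD on day 4.

day 4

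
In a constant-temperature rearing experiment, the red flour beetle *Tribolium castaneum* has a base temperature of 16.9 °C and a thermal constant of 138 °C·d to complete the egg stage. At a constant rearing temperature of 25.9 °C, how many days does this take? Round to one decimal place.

Daily accumulation = 25.9 − 16.9 = 9.0 DD/day.
Duration = 138 / 9.0 = 15.333 ≈ 15.3 days.

15.3 days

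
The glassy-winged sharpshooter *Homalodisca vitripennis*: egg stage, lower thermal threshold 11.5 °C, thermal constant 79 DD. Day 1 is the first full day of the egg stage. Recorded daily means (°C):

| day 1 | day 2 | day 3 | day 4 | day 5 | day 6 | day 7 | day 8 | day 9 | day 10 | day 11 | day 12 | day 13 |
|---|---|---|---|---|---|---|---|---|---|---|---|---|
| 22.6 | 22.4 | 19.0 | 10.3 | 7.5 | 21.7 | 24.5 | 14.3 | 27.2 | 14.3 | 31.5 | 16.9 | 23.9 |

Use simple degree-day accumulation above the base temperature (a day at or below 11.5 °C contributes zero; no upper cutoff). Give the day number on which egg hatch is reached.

Daily DD above 11.5 °C: 11.1, 10.9, 7.5, 0.0, 0.0, 10.2, 13.0, 2.8, 15.7, 2.8, 20.0, 5.4, 12.4.
Cumulative: 11.1, 22.0, 29.5, 29.5, 29.5, 39.7, 52.7, 55.5, 71.2, 74.0, 94.0, 99.4, 111.8.
The total first reaches 79 DD on day 11.

day 11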